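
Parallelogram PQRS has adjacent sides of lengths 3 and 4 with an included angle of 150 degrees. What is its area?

The area of a parallelogram equals the product of two adjacent sides times the sine of the included angle.
This is because the height equals 4 * sin(150°) = 2.
Area = 3 * 2 = 6

6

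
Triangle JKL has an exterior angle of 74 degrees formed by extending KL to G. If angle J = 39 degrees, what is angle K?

The exterior angle theorem states that an exterior angle equals the sum of the two non-adjacent interior angles.
So 74 = 39 + angle K, which gives angle K = 74 - 39 = 35 degrees.

35 degrees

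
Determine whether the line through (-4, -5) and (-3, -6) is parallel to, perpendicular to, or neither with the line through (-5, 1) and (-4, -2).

Slope of line 1: m1 = (-6 - -5)/(-3 - -4) = -1/1 = -1
Slope of line 2: m2 = (-2 - 1)/(-4 - -5) = -3/1 = -3
For parallel lines we need equal slopes: -1 != -3.
For perpendicular lines we need m1*m2 = -1: (-1)(-3) = 3 != -1.
Since neither condition holds, the lines are neither parallel nor perpendicular.

Neither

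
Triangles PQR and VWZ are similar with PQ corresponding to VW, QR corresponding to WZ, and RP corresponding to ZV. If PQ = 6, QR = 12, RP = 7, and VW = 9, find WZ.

Since the triangles are similar, the ratio of corresponding sides is constant.
Scale factor k = VW / PQ = 9 / 6 = 3/2
WZ = k * QR = 3/2 * 12 = 18

18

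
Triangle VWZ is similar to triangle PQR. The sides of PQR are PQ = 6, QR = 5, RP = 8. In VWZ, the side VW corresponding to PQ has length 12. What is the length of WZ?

k = 12/6 = 2. WZ = 2 * 5 = 10.

10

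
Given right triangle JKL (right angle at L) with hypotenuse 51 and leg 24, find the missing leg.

Rearranging the Pythagorean theorem to solve for the unknown leg:
leg^2 = hypotenuse^2 - known_leg^2 = 2601 - 576 = 2025
leg = sqrt(2025) = 45.

45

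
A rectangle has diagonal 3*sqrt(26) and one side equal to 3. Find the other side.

The diagonal of a rectangle forms a right triangle with the two sides.
Rearranging the Pythagorean theorem: missing side = sqrt(d^2 - known^2).
= sqrt(234 - 9) = sqrt(225) = 15.

15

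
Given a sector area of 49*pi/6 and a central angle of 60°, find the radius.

Sector area A = πr² × θ/360, so r² = 360A / (πθ).
r² = 360 × 49*pi/6 / (π × 60)
r² = 49
r = 7

7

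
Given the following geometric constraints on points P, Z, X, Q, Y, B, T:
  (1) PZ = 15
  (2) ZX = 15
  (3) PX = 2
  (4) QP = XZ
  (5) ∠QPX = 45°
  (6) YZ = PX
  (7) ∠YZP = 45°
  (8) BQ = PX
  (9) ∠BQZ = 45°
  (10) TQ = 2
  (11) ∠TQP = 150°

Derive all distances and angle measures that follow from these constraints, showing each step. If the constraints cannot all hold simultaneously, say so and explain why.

The constraints are consistent.

From the given relations:
  QP = XZ = 15
  YZ = PX = 2
  BQ = PX = 2

Step 1: From PZ = 15, ZY = 2, and ∠PZY = 45°, by the law of cosines:
  PY² = PZ² + ZY² - 2·PZ·ZY·cos(45°) = 225 + 4 - 42.43 = 186.6
  PY ≈ 13.66

Step 2: From PQ = 15, QT = 2, and ∠PQT = 150°, by the law of cosines:
  PT² = PQ² + QT² - 2·PQ·QT·cos(150°) = 225 + 4 + 51.96 = 281
  PT ≈ 16.76

Step 3: From XP = 2, PQ = 15, and ∠XPQ = 45°, by the law of cosines:
  XQ² = XP² + PQ² - 2·XP·PQ·cos(45°) = 4 + 225 - 42.43 = 186.6
  XQ ≈ 13.66

Step 4: From PX = 2, PZ = 15, XZ = 15, by the inverse law of cosines:
  cos(∠XPZ) = (PX² + PZ² - XZ²) / (2·PX·PZ)
  ∠XPZ = 86.18°

Step 5: From ZP = 15, ZX = 15, PX = 2, by the inverse law of cosines:
  cos(∠PZX) = (ZP² + ZX² - PX²) / (2·ZP·ZX)
  ∠PZX = 7.65°

Step 6: From XP = 2, XZ = 15, PZ = 15, by the inverse law of cosines:
  cos(∠PXZ) = (XP² + XZ² - PZ²) / (2·XP·XZ)
  ∠PXZ = 86.18°

Step 7: From PQ = 15, PT = 16.76, QT = 2, by the inverse law of cosines:
  cos(∠QPT) = (PQ² + PT² - QT²) / (2·PQ·PT)
  ∠QPT = 3.42°

Step 8: From PY = 13.66, PZ = 15, YZ = 2, by the inverse law of cosines:
  cos(∠YPZ) = (PY² + PZ² - YZ²) / (2·PY·PZ)
  ∠YPZ = 5.94°

Step 9: From XP = 2, XQ = 13.66, PQ = 15, by the inverse law of cosines:
  cos(∠PXQ) = (XP² + XQ² - PQ²) / (2·XP·XQ)
  ∠PXQ = 129.06°

Step 10: From QP = 15, QX = 13.66, PX = 2, by the inverse law of cosines:
  cos(∠PQX) = (QP² + QX² - PX²) / (2·QP·QX)
  ∠PQX = 5.94°

Step 11: From YP = 13.66, YZ = 2, PZ = 15, by the inverse law of cosines:
  cos(∠PYZ) = (YP² + YZ² - PZ²) / (2·YP·YZ)
  ∠PYZ = 129.06°

Step 12: From TP = 16.76, TQ = 2, PQ = 15, by the inverse law of cosines:
  cos(∠PTQ) = (TP² + TQ² - PQ²) / (2·TP·TQ)
  ∠PTQ = 26.58°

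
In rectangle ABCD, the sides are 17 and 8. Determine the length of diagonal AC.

d = sqrt(17^2 + 8^2) = sqrt(353)

sqrt(353)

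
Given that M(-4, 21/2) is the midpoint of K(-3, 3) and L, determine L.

Using the midpoint formula: M = ((x1 + x2)/2, (y1 + y2)/2)
We know M = (-4, 21/2) and K = (-3, 3)
For x: -4 = (-3 + x2)/2, so x2 = 2*-4 - -3 = -5
For y: 21/2 = (3 + y2)/2, so y2 = 2*21/2 - 3 = 18
L = (-5, 18)

(-5, 18)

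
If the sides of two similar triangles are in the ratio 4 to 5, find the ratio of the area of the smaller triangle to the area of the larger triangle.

Area scales with the square of linear dimensions. If every length is multiplied by 4/5, then the area is multiplied by (4/5)^2 = 16/25.
The area ratio is 16:25.

16:25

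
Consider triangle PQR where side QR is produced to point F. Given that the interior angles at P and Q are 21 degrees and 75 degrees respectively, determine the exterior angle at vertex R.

The interior angle at R is 180 - 21 - 75 = 84 degrees.
The exterior angle and interior angle at R are supplementary:
Exterior angle = 180 - 84 = 96 degrees.

96 degrees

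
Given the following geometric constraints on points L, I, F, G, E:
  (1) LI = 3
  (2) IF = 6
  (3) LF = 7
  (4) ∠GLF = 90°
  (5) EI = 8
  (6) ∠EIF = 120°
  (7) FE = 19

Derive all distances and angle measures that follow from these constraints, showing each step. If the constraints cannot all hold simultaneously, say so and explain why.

These constraints are not satisfiable: by the triangle inequality in triangle IFE, (2) IF = 6 and (5) EI = 8 force FE ≤ 6 + 8 = 14, but (7) says FE = 19. No planar figure meets all of them, so nothing further can be derived.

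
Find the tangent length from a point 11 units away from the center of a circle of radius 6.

The tangent, radius, and line from the external point to the center form a right triangle.
The right angle is where the tangent meets the radius.
By the Pythagorean theorem: tangent² + 6² = 11²
tangent² = 121 - 36 = 85
tangent = sqrt(85)

sqrt(85)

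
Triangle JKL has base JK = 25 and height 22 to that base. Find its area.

Area = (1/2)(25)(22) = 275

275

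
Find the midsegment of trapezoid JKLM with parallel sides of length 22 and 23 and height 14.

The midsegment (median) of a trapezoid connects the midpoints of the non-parallel sides.
Its length is the average of the two bases: (22 + 23) / 2 = 45/2.

45/2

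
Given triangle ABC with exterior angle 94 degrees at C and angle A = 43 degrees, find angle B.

By the exterior angle theorem: exterior angle = sum of remote interior angles.
94 = 43 + angle B
angle B = 94 - 43 = 51 degrees

51 degrees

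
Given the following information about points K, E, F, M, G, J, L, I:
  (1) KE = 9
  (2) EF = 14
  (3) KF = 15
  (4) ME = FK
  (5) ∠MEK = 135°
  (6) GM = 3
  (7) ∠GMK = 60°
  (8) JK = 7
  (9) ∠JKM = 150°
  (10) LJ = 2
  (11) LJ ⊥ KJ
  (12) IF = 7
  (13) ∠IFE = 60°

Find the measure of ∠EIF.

Step 1: By the law of cosines on triangle IFE: IE² = 7² + 14² − 2·7·14·cos(60°) = 147, so IE = 7·√3.
Step 2: By the inverse law of cosines on triangle EIF: cos(∠EIF) = ((7·√3)² + 7² − 14²) / (2·7·√3·7) = 0/169.74 = 0, so ∠EIF = 90°.

Therefore, the measure of angle ∠EIF = 90°.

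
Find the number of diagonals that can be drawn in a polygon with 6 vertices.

The number of diagonals in an n-gon is n(n - 3)/2.
For n = 6: 6(6 - 3)/2 = 6 × 3 / 2 = 9.

9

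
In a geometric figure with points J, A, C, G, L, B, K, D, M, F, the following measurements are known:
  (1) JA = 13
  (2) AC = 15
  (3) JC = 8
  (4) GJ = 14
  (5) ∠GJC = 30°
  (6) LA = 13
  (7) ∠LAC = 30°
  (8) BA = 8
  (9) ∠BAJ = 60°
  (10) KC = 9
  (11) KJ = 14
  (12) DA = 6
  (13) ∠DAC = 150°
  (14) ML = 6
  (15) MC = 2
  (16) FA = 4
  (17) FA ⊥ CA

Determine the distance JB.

Step 1: By the law of cosines on triangle JAB: JB² = 13² + 8² − 2·13·8·cos(60°) = 129, so JB = √129.

Therefore, the length of JB = √129.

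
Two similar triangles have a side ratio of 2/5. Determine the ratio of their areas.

Area scales with the square of linear dimensions. If every length is multiplied by 2/5, then the area is multiplied by (2/5)^2 = 4/25.
The area ratio is 4:25.

4:25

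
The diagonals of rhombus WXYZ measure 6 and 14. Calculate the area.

The diagonals of a rhombus divide it into four right triangles.
Each triangle has legs 6/ 2 = 3 and 14/2 = 7, so each has area (1/2)*3*7 = 21/2.
Four such triangles give total area = (d1 * d2) / 2 = 42.

42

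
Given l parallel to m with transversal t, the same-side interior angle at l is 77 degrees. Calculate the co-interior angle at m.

Co-interior angles sum to 180: 180 - 77 = 103 degrees.

103 degrees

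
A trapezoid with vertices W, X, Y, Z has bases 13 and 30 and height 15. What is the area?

Area of a trapezoid = (base1 + base2) * height / 2
Area = (13 + 30) * 15 / 2
Area = 43 * 15 / 2
Area = 645 / 2
Area = 645/2

645/2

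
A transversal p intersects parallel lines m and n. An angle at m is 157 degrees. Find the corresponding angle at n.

When a transversal crosses parallel lines, angles in the same position at each intersection are called corresponding angles.
These are always equal, so the answer is 157 degrees.

157 degrees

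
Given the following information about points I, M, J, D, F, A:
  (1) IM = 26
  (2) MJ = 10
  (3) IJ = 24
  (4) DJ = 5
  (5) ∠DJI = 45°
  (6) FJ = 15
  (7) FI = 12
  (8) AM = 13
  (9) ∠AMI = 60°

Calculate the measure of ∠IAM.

Step 1: By the law of cosines on triangle AMI: AI² = 13² + 26² − 2·13·26·cos(60°) = 507, so AI = 13·√3.
Step 2: By the inverse law of cosines on triangle IAM: cos(∠IAM) = ((13·√3)² + 13² − 26²) / (2·13·√3·13) = 0/585.43 = 0, so ∠IAM = 90°.

Therefore, the measure of angle ∠IAM = 90°.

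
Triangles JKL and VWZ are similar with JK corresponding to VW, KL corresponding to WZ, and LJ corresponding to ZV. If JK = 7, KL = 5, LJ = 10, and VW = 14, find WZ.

Similar triangles have proportional sides. Setting up the proportion:
VW / JK = WZ / KL
14 / 7 = WZ / 5
WZ = 5 * 14 / 7 = 10.

10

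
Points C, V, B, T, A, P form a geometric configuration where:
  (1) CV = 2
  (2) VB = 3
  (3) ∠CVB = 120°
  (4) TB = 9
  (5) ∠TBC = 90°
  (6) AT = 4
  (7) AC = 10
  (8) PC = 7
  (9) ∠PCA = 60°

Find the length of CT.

Step 1: By the law of cosines on triangle BVC: BC² = 3² + 2² − 2·3·2·cos(120°) = 19, so BC = √19.
Step 2: By the law of cosines on triangle CBT: CT² = √19² + 9² − 2·√19·9·cos(90°) = 100, so CT = 10.

Therefore, the length of CT = 10.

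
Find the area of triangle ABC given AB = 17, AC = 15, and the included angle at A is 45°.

When two sides and the included angle are known, the area formula is (1/2)ab sin(C).
The height from one side to the opposite vertex is 15 sin(45°) = 15*sqrt(2)/2.
Area = (1/2) * 17 * 15*sqrt(2)/2 = 255*sqrt(2)/4.

255*sqrt(2)/4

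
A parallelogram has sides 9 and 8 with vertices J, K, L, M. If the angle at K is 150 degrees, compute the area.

Area = a * b * sin(theta)
Area = 9 * 8 * sin(150 degrees)
Area = 72 * 1/2
Area = 36

36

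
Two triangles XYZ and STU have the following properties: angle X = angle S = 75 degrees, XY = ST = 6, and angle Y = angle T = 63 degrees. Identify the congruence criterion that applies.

Consider the given information: angle X = angle S = 75 degrees, XY = ST = 6, and angle Y = angle T = 63 degrees
This is not SAS or AAS: SAS requires two sides and the included angle between them. AAS requires two angles and a non-included side.
The correct criterion is ASA. Two pairs of corresponding angles and the included side are equal (Angle-Side-Angle).

ASA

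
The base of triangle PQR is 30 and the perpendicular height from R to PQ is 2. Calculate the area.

Area = (1/2)(30)(2) = 30

30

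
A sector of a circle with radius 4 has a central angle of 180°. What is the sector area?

Sector area = π(4²)(1/2) = 8*pi

8*pi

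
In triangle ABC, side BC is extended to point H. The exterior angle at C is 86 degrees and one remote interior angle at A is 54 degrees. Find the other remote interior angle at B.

angle B = 86 - 54 = 32 degrees (exterior angle theorem).

32 degrees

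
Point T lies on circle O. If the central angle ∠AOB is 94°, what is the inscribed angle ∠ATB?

An inscribed angle intercepts an arc from a point on the circle, while the central angle intercepts the same arc from the center.
The inscribed angle is always half the central angle: 94° / 2 = 47°.

47°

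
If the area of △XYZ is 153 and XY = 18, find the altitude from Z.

Rearranging the area formula Area = (1/2) * base * height:
height = 2 * Area / base = 2 * 153 / 18 = 17.

17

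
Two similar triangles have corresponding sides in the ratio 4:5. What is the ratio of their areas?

Area scales with the square of linear dimensions. If every length is multiplied by 4/5, then the area is multiplied by (4/5)^2 = 16/25.
The area ratio is 16:25.

16:25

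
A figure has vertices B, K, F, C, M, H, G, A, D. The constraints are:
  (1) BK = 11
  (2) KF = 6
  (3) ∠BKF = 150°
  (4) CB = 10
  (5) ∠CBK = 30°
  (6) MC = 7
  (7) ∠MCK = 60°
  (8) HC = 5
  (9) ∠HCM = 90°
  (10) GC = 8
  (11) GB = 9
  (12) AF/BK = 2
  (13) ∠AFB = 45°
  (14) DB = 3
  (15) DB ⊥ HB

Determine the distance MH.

Step 1: By the law of cosines on triangle MCH: MH² = 7² + 5² − 2·7·5·cos(90°) = 74, so MH = √74.

Therefore, the length of MH = √74.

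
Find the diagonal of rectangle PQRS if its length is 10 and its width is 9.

Using the Pythagorean theorem:
d² = 10² + 9² = 100 + 81 = 181
d = sqrt(181)

sqrt(181)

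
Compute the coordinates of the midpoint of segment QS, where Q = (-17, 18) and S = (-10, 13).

The midpoint is the point halfway along the segment.
Move half the horizontal distance: -17 + (-10 - -17)/2 = -17 + 7/2 = -27/2
Move half the vertical distance: 18 + (13 - 18)/2 = 18 + -5/2 = 31/2
Midpoint = (-27/2, 31/2)

(-27/2, 31/2)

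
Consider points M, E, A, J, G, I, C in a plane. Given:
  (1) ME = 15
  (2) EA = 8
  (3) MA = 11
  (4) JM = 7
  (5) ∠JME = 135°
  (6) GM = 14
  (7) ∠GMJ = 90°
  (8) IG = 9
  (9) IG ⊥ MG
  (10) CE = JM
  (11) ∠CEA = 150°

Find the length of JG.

Step 1: By the law of cosines on triangle JMG: JG² = 7² + 14² − 2·7·14·cos(90°) = 245, so JG = 7·√5.

Therefore, the length of JG = 7·√5.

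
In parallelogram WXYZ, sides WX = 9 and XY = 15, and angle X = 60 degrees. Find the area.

Area = a * b * sin(theta)
Area = 9 * 15 * sin(60 degrees)
Area = 135 * sqrt(3)/2
Area = 135*sqrt(3)/2

135*sqrt(3)/2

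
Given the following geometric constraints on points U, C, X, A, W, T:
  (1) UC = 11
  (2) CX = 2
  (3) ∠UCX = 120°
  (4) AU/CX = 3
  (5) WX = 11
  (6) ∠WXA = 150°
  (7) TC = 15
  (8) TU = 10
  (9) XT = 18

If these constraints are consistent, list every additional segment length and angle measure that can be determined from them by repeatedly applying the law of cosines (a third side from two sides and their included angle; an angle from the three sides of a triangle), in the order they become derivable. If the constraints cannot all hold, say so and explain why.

These constraints are not satisfiable: by the triangle inequality in triangle CXT, (2) CX = 2 and (7) TC = 15 force XT ≤ 2 + 15 = 17, but (9) says XT = 18. No planar figure meets all of them, so nothing further can be derived.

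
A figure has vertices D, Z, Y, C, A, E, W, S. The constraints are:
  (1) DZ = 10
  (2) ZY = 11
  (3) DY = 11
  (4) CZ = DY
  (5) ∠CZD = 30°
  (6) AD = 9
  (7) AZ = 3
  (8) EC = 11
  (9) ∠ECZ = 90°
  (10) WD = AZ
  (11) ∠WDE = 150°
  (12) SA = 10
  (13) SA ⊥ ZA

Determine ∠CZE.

From the given relations: CZ = DY = 11.
Step 1: By the law of cosines on triangle ZCE: ZE² = 11² + 11² − 2·11·11·cos(90°) = 242, so ZE = 11·√2.
Step 2: By the inverse law of cosines on triangle CZE: cos(∠CZE) = (11² + (11·√2)² − 11²) / (2·11·11·√2) = 242/342.24 = 0.7071, so ∠CZE = 45°.

Therefore, the measure of angle ∠CZE = 45°.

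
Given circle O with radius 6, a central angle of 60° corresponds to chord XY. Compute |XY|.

Chord = 2(6) sin(30°) = 6

6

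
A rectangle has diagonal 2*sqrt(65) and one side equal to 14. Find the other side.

b = sqrt(d^2 - a^2) = sqrt(260 - 196) = sqrt(64) = 8

8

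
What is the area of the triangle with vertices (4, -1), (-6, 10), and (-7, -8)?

Shoelace: Area = (1/2)|4(10--8) + -6(-8--1) + -7(-1-10)| = (1/2)(191) = 191/2

191/2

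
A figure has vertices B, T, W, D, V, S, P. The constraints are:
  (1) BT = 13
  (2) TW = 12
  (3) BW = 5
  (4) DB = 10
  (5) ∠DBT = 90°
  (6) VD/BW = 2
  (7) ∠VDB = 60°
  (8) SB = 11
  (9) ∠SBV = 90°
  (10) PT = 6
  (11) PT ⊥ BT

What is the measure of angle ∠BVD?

From the given relations: VD = 2·BW = 2·5 = 10.
Step 1: By the law of cosines on triangle VDB: VB² = 10² + 10² − 2·10·10·cos(60°) = 100, so VB = 10.
Step 2: By the inverse law of cosines on triangle BVD: cos(∠BVD) = (10² + 10² − 10²) / (2·10·10) = 100/200 = 0.5, so ∠BVD = 60°.

Therefore, the measure of angle ∠BVD = 60°.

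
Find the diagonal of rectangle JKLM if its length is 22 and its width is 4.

A rectangle's diagonal splits it into two right triangles, with the diagonal as the hypotenuse.
By the Pythagorean theorem, d^2 = 22^2 + 4^2 = 500.
Therefore d = sqrt(500) = 10*sqrt(5).

10*sqrt(5)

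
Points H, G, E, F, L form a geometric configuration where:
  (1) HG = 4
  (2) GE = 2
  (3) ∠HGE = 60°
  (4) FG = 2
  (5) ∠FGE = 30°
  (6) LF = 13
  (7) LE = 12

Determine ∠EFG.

Step 1: By the law of cosines on triangle FGE: FE² = 2² + 2² − 2·2·2·cos(30°) = 1.07, so FE ≈ 1.04.
Step 2: By the inverse law of cosines on triangle EFG: cos(∠EFG) = (1.04² + 2² − 2²) / (2·1.04·2) = 1.07/4.14 = 0.2588, so ∠EFG = 75°.

Therefore, the measure of angle ∠EFG = 75°.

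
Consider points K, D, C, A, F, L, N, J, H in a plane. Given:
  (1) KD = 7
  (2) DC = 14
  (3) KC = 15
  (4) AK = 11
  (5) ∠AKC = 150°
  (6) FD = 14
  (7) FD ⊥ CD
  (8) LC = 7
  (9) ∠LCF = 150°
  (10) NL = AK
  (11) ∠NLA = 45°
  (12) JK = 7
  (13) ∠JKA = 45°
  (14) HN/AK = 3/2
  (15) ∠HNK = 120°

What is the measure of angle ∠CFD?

Step 1: By the law of cosines on triangle FDC: FC² = 14² + 14² − 2·14·14·cos(90°) = 392, so FC = 14·√2.
Step 2: By the inverse law of cosines on triangle CFD: cos(∠CFD) = ((14·√2)² + 14² − 14²) / (2·14·√2·14) = 392/554.37 = 0.7071, so ∠CFD = 45°.

Therefore, the measure of angle ∠CFD = 45°.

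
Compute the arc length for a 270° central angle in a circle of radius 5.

The full circumference is 2πr = 2π(5) = 10*pi.
The arc spans 270° out of 360°, which is a fraction of 3/4.
Arc length = 10*pi × 3/4 = 15*pi/2.

15*pi/2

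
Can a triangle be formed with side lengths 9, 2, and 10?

For three segments to close into a triangle, no single side can be as long as the other two combined.
The longest side is 10, and 2 + 9 = 11 > 10.
A triangle can be formed.

Yes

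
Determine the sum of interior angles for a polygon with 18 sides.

The sum of interior angles of an n-sided polygon is (n - 2) * 180.
For n = 18: (18 - 2) * 180 = 16 * 180 = 2880 degrees.

2880 degrees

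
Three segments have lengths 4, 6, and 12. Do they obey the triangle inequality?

Check the triangle inequality: 4 + 6 = 10 ≤ 12.
Since the sum of two sides does not exceed the third, no triangle can be formed.

No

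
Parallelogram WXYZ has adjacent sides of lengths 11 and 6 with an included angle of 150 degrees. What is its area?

The area of a parallelogram equals the product of two adjacent sides times the sine of the included angle.
This is because the height equals 6 * sin(150°) = 3.
Area = 11 * 3 = 33

33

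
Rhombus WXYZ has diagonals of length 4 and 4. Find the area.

Area of a rhombus = (d1 * d2) / 2
Area = (4 * 4) / 2
Area = 16 / 2
Area = 8

8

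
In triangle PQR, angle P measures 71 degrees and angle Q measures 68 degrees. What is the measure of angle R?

The interior angles sum to 180°: angle R = 180 - 71 - 68 = 41°.
The triangle is acute (angles 71°, 68°, 41°).

41 degrees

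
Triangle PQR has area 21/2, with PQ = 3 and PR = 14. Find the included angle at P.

sin(C) = 2 * 21/2 / (3 * 14) = 1/2, so C = arcsin(1/2) = 30°.
Since sin(180° - C) = sin(C), the obtuse angle 150° gives the same area, so C = 30° or C = 150°.

30° or 150°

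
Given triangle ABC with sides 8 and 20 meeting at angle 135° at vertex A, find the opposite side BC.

By the law of cosines: BC^2 = AB^2 + AC^2 - 2*AB*AC*cos(A)
BC^2 = 8^2 + 20^2 - 2*8*20*cos(135°)
BC^2 = 64 + 400 - 320*(-sqrt(2)/2)
BC^2 = 160*sqrt(2) + 464
BC = 4*sqrt(10*sqrt(2) + 29)

4*sqrt(10*sqrt(2) + 29)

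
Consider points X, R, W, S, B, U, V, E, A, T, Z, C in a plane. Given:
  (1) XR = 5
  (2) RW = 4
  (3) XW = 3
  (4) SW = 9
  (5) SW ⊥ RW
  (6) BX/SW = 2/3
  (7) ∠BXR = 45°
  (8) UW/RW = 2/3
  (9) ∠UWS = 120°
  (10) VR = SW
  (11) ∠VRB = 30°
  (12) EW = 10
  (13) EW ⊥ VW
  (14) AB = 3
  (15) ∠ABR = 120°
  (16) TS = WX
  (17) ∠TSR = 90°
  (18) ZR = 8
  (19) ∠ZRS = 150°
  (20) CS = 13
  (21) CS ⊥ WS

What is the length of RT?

From the given relations: TS = WX = 3.
Step 1: By the law of cosines on triangle SWR: SR² = 9² + 4² − 2·9·4·cos(90°) = 97, so SR = √97.
Step 2: By the law of cosines on triangle RST: RT² = √97² + 3² − 2·√97·3·cos(90°) = 106, so RT = √106.

Therefore, the length of RT = √106.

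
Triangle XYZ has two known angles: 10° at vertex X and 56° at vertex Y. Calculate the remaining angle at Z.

By the triangle angle sum property, the three interior angles of any triangle add up to 180°.
We know angle X = 10° and angle Y = 56°, so their sum is 66°.
Therefore angle Z = 180° - 66° = 114°.

114 degrees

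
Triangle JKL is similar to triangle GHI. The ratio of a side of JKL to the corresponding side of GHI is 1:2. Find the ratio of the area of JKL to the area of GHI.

Area ratio = (side ratio)^2 = (1/2)^2 = 1:4.

1:4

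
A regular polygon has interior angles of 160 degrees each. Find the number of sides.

Exterior angle = 180 - 160 = 20. n = 360 / 20 = 18.

18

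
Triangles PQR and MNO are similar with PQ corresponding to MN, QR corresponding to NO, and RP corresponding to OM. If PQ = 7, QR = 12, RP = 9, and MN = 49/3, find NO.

k = 49/3/7 = 7/3. NO = 7/3 * 12 = 28.

28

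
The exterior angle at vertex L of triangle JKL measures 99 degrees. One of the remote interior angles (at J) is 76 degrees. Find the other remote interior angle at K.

By the exterior angle theorem: exterior angle = sum of remote interior angles.
99 = 76 + angle K
angle K = 99 - 76 = 23 degrees

23 degrees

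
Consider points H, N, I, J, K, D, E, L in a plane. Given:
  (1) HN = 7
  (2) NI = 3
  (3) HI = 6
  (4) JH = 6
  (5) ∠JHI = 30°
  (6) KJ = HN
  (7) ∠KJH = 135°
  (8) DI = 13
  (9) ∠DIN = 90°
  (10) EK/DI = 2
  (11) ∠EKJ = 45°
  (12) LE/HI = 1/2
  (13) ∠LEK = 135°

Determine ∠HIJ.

Step 1: By the law of cosines on triangle IHJ: IJ² = 6² + 6² − 2·6·6·cos(30°) = 9.65, so IJ ≈ 3.11.
Step 2: By the inverse law of cosines on triangle HIJ: cos(∠HIJ) = (6² + 3.11² − 6²) / (2·6·3.11) = 9.65/37.27 = 0.2588, so ∠HIJ = 75°.

Therefore, the measure of angle ∠HIJ = 75°.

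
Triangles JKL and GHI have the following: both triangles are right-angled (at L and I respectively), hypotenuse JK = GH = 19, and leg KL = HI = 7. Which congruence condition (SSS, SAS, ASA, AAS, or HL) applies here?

The given information provides:
both triangles are right-angled (at L and I respectively), hypotenuse JK = GH = 19, and leg KL = HI = 7
This matches the HL congruence theorem.
The hypotenuse and one leg of two right triangles are equal (Hypotenuse-Leg).

HL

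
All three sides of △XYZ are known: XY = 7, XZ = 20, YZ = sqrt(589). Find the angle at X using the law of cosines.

By the inverse law of cosines: cos(X) = (XY² + XZ² - YZ²) / (2 × XY × XZ)
cos(X) = (7² + 20² - (sqrt(589))²) / (2 × 7 × 20)
cos(X) = (49 + 400 - (589)) / 280
cos(X) = -1/2
X = arccos(-1/2) = 120°

120°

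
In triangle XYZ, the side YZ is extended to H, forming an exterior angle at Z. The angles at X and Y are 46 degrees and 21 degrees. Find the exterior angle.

The interior angle at Z is 180 - 46 - 21 = 113 degrees.
The exterior angle and interior angle at Z are supplementary:
Exterior angle = 180 - 113 = 67 degrees.

67 degrees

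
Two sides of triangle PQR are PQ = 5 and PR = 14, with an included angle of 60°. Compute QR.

Law of cosines: QR^2 = 5^2 + 14^2 - 2(5)(14)cos(60°) = 151, so QR = sqrt(151).

sqrt(151)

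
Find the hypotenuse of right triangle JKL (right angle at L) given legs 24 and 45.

By the Pythagorean theorem: JK^2 = JL^2 + KL^2
JK^2 = 24^2 + 45^2 = 576 + 2025 = 2601
JK = sqrt(2601) = 51

51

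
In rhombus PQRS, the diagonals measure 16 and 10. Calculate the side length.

Half-diagonals are 8 and 5. side = sqrt(8^2 + 5^2) = sqrt(89)

sqrt(89)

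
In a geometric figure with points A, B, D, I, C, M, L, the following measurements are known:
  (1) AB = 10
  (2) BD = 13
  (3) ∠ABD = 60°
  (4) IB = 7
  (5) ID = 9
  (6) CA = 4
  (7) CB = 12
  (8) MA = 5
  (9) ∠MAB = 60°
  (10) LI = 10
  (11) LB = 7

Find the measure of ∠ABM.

Step 1: By the law of cosines on triangle BAM: BM² = 10² + 5² − 2·10·5·cos(60°) = 75, so BM = 5·√3.
Step 2: By the inverse law of cosines on triangle ABM: cos(∠ABM) = (10² + (5·√3)² − 5²) / (2·10·5·√3) = 150/173.21 = 0.866, so ∠ABM = 30°.

Therefore, the measure of angle ∠ABM = 30°.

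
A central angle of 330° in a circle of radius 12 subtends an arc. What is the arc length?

Arc length = 2πr × θ/360
= 2π × 12 × 11/12
= 22*pi

22*pi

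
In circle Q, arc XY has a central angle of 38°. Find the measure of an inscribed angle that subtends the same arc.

Inscribed angle = 38° / 2 = 19° (inscribed angle theorem).

19°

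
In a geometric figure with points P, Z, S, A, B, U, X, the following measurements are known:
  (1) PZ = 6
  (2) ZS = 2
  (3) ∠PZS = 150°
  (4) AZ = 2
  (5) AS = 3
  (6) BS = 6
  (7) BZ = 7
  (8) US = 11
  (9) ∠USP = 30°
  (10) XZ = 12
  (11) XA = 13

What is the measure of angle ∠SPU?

Step 1: By the law of cosines on triangle PZS: PS² = 6² + 2² − 2·6·2·cos(150°) = 60.78, so PS ≈ 7.8.
Step 2: By the law of cosines on triangle PSU: PU² = 7.8² + 11² − 2·7.8·11·cos(30°) = 33.24, so PU ≈ 5.77.
Step 3: By the inverse law of cosines on triangle SPU: cos(∠SPU) = (7.8² + 5.77² − 11²) / (2·7.8·5.77) = -26.97/89.9 = -0.3, so ∠SPU = 107.46°.

Therefore, the measure of angle ∠SPU = 107.46°.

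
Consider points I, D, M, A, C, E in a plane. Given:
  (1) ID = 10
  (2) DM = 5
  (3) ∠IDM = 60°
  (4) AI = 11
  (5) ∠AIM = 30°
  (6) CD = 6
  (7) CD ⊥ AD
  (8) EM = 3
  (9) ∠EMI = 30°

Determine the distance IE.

Step 1: By the law of cosines on triangle IDM: IM² = 10² + 5² − 2·10·5·cos(60°) = 75, so IM = 5·√3.
Step 2: By the law of cosines on triangle IME: IE² = (5·√3)² + 3² − 2·5·√3·3·cos(30°) = 39, so IE = √39.

Therefore, the length of IE = √39.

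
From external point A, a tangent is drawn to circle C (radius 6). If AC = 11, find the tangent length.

Let T be the point of tangency. Then CT ⊥ AT (radius ⊥ tangent).
In right triangle CTA: CA² = CT² + AT²
11² = 6² + AT²
AT² = 85, AT = sqrt(85)

sqrt(85)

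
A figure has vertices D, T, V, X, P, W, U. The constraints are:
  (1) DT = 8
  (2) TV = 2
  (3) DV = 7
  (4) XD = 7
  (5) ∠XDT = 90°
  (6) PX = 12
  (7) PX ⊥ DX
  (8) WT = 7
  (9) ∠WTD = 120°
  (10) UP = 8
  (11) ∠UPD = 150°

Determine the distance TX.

Step 1: By the law of cosines on triangle TDX: TX² = 8² + 7² − 2·8·7·cos(90°) = 113, so TX = √113.

Therefore, the length of TX = √113.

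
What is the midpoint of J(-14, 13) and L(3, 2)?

The midpoint is the average of the coordinates:
x: (-14 + 3)/2 = -11/2
y: (13 + 2)/2 = 15/2
Midpoint = (-11/2, 15/2)

(-11/2, 15/2)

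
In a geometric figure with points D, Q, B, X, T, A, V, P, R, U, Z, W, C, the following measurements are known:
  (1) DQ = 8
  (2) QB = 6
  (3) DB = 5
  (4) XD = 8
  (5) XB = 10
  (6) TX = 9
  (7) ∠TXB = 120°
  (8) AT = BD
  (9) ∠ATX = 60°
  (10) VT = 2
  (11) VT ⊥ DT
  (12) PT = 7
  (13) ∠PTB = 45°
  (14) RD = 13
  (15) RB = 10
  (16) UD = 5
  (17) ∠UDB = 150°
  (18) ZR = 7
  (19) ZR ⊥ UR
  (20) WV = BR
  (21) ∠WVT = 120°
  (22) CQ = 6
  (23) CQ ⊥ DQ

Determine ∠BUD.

Step 1: By the law of cosines on triangle UDB: UB² = 5² + 5² − 2·5·5·cos(150°) = 93.3, so UB ≈ 9.66.
Step 2: By the inverse law of cosines on triangle BUD: cos(∠BUD) = (9.66² + 5² − 5²) / (2·9.66·5) = 93.3/96.59 = 0.9659, so ∠BUD = 15°.

Therefore, the measure of angle ∠BUD = 15°.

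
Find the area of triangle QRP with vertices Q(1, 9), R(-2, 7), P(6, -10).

Using the Shoelace formula for a triangle:
Area = (1/2)|x0(y1 - y2) + x1(y2 - y0) + x2(y0 - y1)|
Area = (1/2)|1(7 - -10) + -2(-10 - 9) + 6(9 - 7)|
Area = (1/2)|17 + 38 + 12|
Area = (1/2)|67|
Area = (1/2)(67)
Area = 67/2

67/2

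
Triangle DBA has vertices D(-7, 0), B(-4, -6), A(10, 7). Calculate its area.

Shoelace: Area = (1/2)|-7(-6-7) + -4(7-0) + 10(0--6)| = (1/2)(123) = 123/2

123/2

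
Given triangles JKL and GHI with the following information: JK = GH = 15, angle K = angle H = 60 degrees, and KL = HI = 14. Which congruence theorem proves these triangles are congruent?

The given information matches SAS: Two pairs of corresponding sides and the included angle are equal (Side-Angle-Side).

SAS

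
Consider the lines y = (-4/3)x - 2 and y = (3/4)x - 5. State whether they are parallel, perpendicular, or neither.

Slope of line 1: m1 = -4/3
Slope of line 2: m2 = 3/4
m1 * m2 = (-4/3) * (3/4) = -1 = -1, so the lines are perpendicular.

Perpendicular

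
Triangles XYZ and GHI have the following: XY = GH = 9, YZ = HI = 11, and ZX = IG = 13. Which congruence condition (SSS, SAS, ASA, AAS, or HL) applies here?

Consider the given information: XY = GH = 9, YZ = HI = 11, and ZX = IG = 13
This is not ASA or AAS: ASA requires two angles and the side between them. AAS requires two angles and a non-included side.
The correct criterion is SSS. All three pairs of corresponding sides are equal (Side-Side-Side).

SSS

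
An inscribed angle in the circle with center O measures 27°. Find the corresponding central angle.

By the inscribed angle theorem, the central angle is twice the inscribed angle.
Central angle = 2 × 27° = 54°

54°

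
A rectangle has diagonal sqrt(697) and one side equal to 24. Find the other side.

The diagonal of a rectangle forms a right triangle with the two sides.
Rearranging the Pythagorean theorem: missing side = sqrt(d^2 - known^2).
= sqrt(697 - 576) = sqrt(121) = 11.

11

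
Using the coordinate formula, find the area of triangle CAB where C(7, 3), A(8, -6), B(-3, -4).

The Shoelace formula computes the area from vertex coordinates by summing cross products.
For vertices (7,3), (8,-6), (-3,-4):
Signed sum = 7*-6 - 8*3 + 8*-4 - -3*-6 + -3*3 - 7*-4
= -66 + -50 + 19 = -97
Area = (1/2)|-97| = 97/2.

97/2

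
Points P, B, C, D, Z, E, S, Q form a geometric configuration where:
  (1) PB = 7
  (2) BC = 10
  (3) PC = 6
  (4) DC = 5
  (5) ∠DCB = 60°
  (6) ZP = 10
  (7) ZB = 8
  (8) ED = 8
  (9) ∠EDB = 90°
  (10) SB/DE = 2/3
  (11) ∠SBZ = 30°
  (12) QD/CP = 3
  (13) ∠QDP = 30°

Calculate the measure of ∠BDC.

Step 1: By the law of cosines on triangle DCB: DB² = 5² + 10² − 2·5·10·cos(60°) = 75, so DB = 5·√3.
Step 2: By the inverse law of cosines on triangle BDC: cos(∠BDC) = ((5·√3)² + 5² − 10²) / (2·5·√3·5) = 0/86.6 = 0, so ∠BDC = 90°.

Therefore, the measure of angle ∠BDC = 90°.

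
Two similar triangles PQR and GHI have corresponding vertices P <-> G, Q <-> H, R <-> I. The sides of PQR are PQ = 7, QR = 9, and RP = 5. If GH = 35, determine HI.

k = 35/7 = 5. HI = 5 * 9 = 45.

45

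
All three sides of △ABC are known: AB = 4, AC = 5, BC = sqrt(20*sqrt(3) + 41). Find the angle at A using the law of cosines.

cos(A) = (4² + 5² - (sqrt(20*sqrt(3) + 41))²) / (2 × 4 × 5) = -sqrt(3)/2, so A = arccos(-sqrt(3)/2) = 150°.

150°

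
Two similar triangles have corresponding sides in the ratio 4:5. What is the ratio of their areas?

The ratio of areas of similar triangles equals the square of the side ratio.
Side ratio = 4:5
Area ratio = (4/5)^2 = 16/25 = 16:25

16:25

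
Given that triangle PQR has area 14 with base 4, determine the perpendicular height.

Area = (1/2) * base * height
height = 2 * Area / base
height = 2 * 14 / 4
height = 28 / 4
height = 7

7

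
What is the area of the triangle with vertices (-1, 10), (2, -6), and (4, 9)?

Using the Shoelace formula for a triangle:
Area = (1/2)|x0(y1 - y2) + x1(y2 - y0) + x2(y0 - y1)|
Area = (1/2)|-1(-6 - 9) + 2(9 - 10) + 4(10 - -6)|
Area = (1/2)|15 + -2 + 64|
Area = (1/2)|77|
Area = (1/2)(77)
Area = 77/2

77/2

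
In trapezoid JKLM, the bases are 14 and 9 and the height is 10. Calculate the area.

Area = (14 + 9) * 10 / 2 = 230 / 2 = 115

115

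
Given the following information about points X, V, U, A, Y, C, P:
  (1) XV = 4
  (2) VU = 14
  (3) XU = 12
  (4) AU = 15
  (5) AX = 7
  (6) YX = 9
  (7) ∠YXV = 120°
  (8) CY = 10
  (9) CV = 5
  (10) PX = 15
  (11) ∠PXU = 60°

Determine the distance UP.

Step 1: By the law of cosines on triangle UXP: UP² = 12² + 15² − 2·12·15·cos(60°) = 189, so UP = 3·√21.

Therefore, the length of UP = 3·√21.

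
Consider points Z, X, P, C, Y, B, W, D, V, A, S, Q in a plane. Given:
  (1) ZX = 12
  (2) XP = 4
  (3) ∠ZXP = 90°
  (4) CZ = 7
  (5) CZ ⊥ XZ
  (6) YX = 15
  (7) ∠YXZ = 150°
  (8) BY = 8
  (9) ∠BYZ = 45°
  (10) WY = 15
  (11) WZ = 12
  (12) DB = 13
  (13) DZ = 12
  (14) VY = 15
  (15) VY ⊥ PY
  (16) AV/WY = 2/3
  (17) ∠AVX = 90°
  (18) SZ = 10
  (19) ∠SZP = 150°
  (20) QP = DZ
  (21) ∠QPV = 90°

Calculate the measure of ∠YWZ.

Step 1: By the law of cosines on triangle YXZ: YZ² = 15² + 12² − 2·15·12·cos(150°) = 680.77, so YZ ≈ 26.09.
Step 2: By the inverse law of cosines on triangle YWZ: cos(∠YWZ) = (15² + 12² − 26.09²) / (2·15·12) = -311.77/360 = -0.866, so ∠YWZ = 150°.

Therefore, the measure of angle ∠YWZ = 150°.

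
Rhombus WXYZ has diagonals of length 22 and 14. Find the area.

Area of a rhombus = (d1 * d2) / 2
Area = (22 * 14) / 2
Area = 308 / 2
Area = 154

154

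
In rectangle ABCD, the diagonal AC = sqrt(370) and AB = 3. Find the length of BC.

b = sqrt(d^2 - a^2) = sqrt(370 - 9) = sqrt(361) = 19

19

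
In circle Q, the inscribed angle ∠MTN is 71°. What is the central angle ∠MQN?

The inscribed angle theorem states that a central angle is always twice any inscribed angle that subtends the same arc.
Since the inscribed angle is 71°, the central angle = 2 × 71° = 142°.

142°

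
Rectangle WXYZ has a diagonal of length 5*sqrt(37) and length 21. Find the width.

b = sqrt(d^2 - a^2) = sqrt(925 - 441) = sqrt(484) = 22

22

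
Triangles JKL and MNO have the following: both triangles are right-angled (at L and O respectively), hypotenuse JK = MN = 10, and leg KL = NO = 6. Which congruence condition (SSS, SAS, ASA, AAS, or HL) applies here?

Consider the given information: both triangles are right-angled (at L and O respectively), hypotenuse JK = MN = 10, and leg KL = NO = 6
This is not SSS or ASA: SSS requires all three pairs of sides, but we don't have that. ASA requires two angles and the side between them.
The correct criterion is HL. The hypotenuse and one leg of two right triangles are equal (Hypotenuse-Leg).

HL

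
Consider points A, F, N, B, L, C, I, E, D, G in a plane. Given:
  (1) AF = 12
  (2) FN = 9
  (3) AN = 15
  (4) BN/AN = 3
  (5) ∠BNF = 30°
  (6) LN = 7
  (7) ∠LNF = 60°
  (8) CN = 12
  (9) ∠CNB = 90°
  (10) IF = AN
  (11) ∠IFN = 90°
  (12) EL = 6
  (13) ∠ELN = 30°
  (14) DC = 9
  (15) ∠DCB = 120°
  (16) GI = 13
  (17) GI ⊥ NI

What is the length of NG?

From the given relations: IF = AN = 15.
Step 1: By the law of cosines on triangle NFI: NI² = 9² + 15² − 2·9·15·cos(90°) = 306, so NI = 3·√34.
Step 2: By the law of cosines on triangle NIG: NG² = (3·√34)² + 13² − 2·3·√34·13·cos(90°) = 475, so NG = 5·√19.

Therefore, the length of NG = 5·√19.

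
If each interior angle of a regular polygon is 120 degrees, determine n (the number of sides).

Exterior angle = 180 - 120 = 60. n = 360 / 60 = 6.

6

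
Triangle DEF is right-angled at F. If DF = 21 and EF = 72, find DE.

In a right triangle, the square of the hypotenuse equals the sum of the squares of the two legs.
The legs are 21 and 72, so the hypotenuse = sqrt(441 + 5184) = sqrt(5625) = 75.

75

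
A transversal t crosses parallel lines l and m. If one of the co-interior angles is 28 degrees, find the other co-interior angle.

Co-interior angles sum to 180: 180 - 28 = 152 degrees.

152 degrees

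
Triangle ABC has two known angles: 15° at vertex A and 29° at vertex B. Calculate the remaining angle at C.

Let angle C = x. Then 15 + 29 + x = 180.
x = 180 - 44 = 136 degrees.

136 degrees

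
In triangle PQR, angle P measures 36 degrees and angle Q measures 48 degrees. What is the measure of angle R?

Let angle R = x. Then 36 + 48 + x = 180.
x = 180 - 84 = 96 degrees.

96 degrees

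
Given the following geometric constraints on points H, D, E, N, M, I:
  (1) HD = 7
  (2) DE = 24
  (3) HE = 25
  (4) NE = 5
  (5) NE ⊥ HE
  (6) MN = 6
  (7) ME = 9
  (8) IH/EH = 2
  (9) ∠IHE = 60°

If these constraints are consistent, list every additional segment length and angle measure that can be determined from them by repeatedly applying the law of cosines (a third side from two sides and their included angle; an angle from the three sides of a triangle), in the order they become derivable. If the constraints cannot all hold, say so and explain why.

The constraints are consistent. Derivable facts, in order:
After 1 step:
- EI ≈ 43.3
- HN = 5·√26
- ∠DEH = 16.26°
- ∠DHE = 73.74°
- ∠EDH = 90°
- ∠EMN = 31.59°
- ∠ENM = 109.47°
- ∠MEN = 38.94°
After 2 steps:
- ∠EHN = 11.31°
- ∠EIH = 30°
- ∠ENH = 78.69°
- ∠HEI = 90°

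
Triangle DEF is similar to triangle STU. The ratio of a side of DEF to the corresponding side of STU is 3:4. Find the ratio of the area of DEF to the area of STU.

Area scales with the square of linear dimensions. If every length is multiplied by 3/4, then the area is multiplied by (3/4)^2 = 9/16.
The area ratio is 9:16.

9:16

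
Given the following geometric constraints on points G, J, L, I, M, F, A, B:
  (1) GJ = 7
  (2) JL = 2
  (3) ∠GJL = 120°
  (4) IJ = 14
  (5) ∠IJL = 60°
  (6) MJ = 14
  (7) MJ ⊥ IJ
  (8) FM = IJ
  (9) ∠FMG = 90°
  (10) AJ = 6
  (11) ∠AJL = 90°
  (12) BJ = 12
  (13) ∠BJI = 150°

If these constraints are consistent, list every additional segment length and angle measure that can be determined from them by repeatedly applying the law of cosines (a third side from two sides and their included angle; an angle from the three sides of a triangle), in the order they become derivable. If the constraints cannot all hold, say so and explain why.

The constraints are consistent. Derivable facts, in order:
After 1 step:
- GL = √67
- IB ≈ 25.12
- IM = 14·√2
- LA = 2·√10
- LI = 2·√43
After 2 steps:
- ∠ALJ = 71.57°
- ∠BIJ = 13.82°
- ∠GLJ = 47.78°
- ∠IBJ = 16.18°
- ∠ILJ = 112.41°
- ∠IMJ = 45°
- ∠JAL = 18.43°
- ∠JGL = 12.22°
- ∠JIL = 7.59°
- ∠JIM = 45°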